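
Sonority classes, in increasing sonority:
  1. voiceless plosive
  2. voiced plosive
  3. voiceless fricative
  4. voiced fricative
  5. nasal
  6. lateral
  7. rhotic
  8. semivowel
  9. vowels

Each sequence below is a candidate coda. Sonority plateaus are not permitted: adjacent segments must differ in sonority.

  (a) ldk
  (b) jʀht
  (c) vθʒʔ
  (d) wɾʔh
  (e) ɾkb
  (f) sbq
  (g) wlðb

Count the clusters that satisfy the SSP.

(a) ldk: profile 6-2-1 — obeys.
(b) jʀht: profile 8-7-3-1 — obeys.
(c) vθʒʔ: profile 4-3-4-1 — violates.
(d) wɾʔh: profile 8-7-1-3 — violates.
(e) ɾkb: profile 7-1-2 — violates.
(f) sbq: profile 3-2-1 — obeys.
(g) wlðb: profile 8-6-4-2 — obeys.

4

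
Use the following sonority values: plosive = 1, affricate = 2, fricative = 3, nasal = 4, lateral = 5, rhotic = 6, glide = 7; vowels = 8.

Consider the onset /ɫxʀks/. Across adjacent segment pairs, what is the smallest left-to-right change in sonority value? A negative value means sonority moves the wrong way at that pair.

/ɫ/: lateral = 5.
/x/: fricative = 3.
/ʀ/: rhotic = 6.
/k/: plosive = 1.
/s/: fricative = 3.
/ɫ/→/x/: change -2.
/x/→/ʀ/: change +3.
/ʀ/→/k/: change -5.
/k/→/s/: change +2.
Minimum = -5.

-5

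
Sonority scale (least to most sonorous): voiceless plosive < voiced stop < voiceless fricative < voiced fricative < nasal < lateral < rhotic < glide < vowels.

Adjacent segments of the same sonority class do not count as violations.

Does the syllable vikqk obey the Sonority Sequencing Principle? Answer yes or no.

Onset: /v/ is a voiced fricative (sonority 4); then the nucleus /i/ (sonority 9).
Onset profile 4-9 — rises to the nucleus.
Coda: /k/ is a voiceless plosive (sonority 1), /q/ is a voiceless plosive (sonority 1), /k/ is a voiceless plosive (sonority 1).
Coda profile 9-1-1-1 — falls from the nucleus.

yes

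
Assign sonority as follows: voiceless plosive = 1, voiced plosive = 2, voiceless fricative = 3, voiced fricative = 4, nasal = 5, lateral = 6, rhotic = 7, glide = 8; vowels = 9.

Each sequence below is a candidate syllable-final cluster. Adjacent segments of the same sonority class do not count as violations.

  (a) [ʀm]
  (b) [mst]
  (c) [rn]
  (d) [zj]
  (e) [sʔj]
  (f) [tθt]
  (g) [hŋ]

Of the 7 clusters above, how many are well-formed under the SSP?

3

(a) sonority 7-5: well-formed.
(b) sonority 5-3-1: well-formed.
(c) sonority 7-5: well-formed.
(d) sonority 4-8: ill-formed.
(e) sonority 3-1-8: ill-formed.
(f) sonority 1-3-1: ill-formed.
(g) sonority 3-5: ill-formed.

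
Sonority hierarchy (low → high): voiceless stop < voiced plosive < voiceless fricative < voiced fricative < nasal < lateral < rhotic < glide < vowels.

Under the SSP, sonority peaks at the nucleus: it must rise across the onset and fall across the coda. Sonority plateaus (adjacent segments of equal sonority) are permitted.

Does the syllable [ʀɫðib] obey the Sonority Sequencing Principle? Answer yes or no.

no

Onset: /ʀ/ is a rhotic (sonority 7), /ɫ/ is a lateral (sonority 6), /ð/ is a voiced fricative (sonority 4); then the nucleus /i/ (sonority 9).
Onset profile 7-6-4-9 — does not rise throughout.
Coda: /b/ is a voiced plosive (sonority 2).
Coda profile 9-2 — falls from the nucleus.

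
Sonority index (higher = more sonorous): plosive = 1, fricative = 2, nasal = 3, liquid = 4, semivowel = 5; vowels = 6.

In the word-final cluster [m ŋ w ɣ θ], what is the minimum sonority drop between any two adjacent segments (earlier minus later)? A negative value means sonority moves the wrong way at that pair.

/m/ — nasal, sonority 3.
/ŋ/ — nasal, sonority 3.
/w/ — semivowel, sonority 5.
/ɣ/ — fricative, sonority 2.
/θ/ — fricative, sonority 2.
/m/→/ŋ/: change +0.
/ŋ/→/w/: change -2.
/w/→/ɣ/: change +3.
/ɣ/→/θ/: change +0.
Minimum = -2.

-2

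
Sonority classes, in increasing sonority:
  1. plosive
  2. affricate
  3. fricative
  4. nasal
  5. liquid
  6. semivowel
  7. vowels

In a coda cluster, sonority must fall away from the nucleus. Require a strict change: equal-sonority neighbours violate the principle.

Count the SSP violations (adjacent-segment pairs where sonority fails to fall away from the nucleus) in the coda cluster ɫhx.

/ɫ/: liquid = 5.
/h/: fricative = 3.
/x/: fricative = 3.
/ɫ/→/h/: 5→3 (falls) — ok.
/h/→/x/: 3→3 (plateau) — violation.

1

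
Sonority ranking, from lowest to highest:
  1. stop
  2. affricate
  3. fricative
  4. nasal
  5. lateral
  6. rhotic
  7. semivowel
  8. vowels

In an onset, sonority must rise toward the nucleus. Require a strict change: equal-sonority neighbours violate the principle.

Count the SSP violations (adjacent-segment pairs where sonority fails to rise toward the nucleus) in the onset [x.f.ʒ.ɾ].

2

/x/: fricative = 3.
/f/: fricative = 3.
/ʒ/: fricative = 3.
/ɾ/: rhotic = 6.
/x/→/f/: 3→3 (plateau) — violation.
/f/→/ʒ/: 3→3 (plateau) — violation.
/ʒ/→/ɾ/: 3→6 (rises) — ok.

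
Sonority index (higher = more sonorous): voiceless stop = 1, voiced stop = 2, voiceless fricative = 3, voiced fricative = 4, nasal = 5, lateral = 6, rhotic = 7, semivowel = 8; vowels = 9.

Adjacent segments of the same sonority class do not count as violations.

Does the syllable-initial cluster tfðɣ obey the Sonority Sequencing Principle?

yes

/t/ — voiceless stop, sonority 1.
/f/ — voiceless fricative, sonority 3.
/ð/ — voiced fricative, sonority 4.
/ɣ/ — voiced fricative, sonority 4.
The profile 1-3-4-4 is non-decreasing (plateaus allowed), so the syllable-initial cluster satisfies the SSP.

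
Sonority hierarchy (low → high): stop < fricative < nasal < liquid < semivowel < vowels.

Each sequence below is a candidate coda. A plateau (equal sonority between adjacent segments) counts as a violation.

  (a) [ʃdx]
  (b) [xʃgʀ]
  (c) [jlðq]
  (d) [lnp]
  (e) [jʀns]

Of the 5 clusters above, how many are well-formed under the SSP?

3

(a) [ʃdx]: profile 2-1-2 — violates.
(b) [xʃgʀ]: profile 2-2-1-4 — violates.
(c) [jlðq]: profile 5-4-2-1 — obeys.
(d) [lnp]: profile 4-3-1 — obeys.
(e) [jʀns]: profile 5-4-3-2 — obeys.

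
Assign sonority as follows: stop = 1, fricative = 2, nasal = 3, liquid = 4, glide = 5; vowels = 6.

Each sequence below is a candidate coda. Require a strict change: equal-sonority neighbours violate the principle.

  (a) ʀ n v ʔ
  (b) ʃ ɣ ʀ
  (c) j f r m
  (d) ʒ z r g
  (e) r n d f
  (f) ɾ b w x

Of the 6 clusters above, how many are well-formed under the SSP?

1

(a) ʀ n v ʔ: profile 4-3-2-1 — obeys.
(b) ʃ ɣ ʀ: profile 2-2-4 — violates.
(c) j f r m: profile 5-2-4-3 — violates.
(d) ʒ z r g: profile 2-2-4-1 — violates.
(e) r n d f: profile 4-3-1-2 — violates.
(f) ɾ b w x: profile 4-1-5-2 — violates.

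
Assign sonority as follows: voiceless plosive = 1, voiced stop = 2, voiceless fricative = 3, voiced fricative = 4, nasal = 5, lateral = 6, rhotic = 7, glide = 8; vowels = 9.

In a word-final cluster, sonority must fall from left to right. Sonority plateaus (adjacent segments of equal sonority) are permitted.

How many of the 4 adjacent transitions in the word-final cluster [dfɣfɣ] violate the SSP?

3

/d/ is a voiced stop (sonority 2).
/f/ is a voiceless fricative (sonority 3).
/ɣ/ is a voiced fricative (sonority 4).
/f/ is a voiceless fricative (sonority 3).
/ɣ/ is a voiced fricative (sonority 4).
/d/→/f/: 2→3 (does not fall) — violation.
/f/→/ɣ/: 3→4 (does not fall) — violation.
/ɣ/→/f/: 4→3 (falls) — ok.
/f/→/ɣ/: 3→4 (does not fall) — violation.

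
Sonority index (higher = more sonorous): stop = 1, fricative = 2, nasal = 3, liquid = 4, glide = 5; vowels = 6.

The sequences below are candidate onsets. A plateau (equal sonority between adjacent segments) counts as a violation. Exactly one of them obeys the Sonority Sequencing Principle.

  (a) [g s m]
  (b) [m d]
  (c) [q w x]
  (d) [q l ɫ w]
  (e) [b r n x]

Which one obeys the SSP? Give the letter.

a

(a) sonority 1-2-3: well-formed.
(b) sonority 3-1: ill-formed.
(c) sonority 1-5-2: ill-formed.
(d) sonority 1-4-4-5: ill-formed.
(e) sonority 1-4-3-2: ill-formed.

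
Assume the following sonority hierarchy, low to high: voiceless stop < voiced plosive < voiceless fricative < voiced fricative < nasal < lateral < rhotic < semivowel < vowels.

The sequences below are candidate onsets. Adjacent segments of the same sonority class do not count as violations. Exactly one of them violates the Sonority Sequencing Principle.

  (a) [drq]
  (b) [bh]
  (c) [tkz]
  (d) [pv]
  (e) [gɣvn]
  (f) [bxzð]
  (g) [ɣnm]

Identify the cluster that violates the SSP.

a

(a) sonority 2-7-1: ill-formed.
(b) sonority 2-3: well-formed.
(c) sonority 1-1-4: well-formed.
(d) sonority 1-4: well-formed.
(e) sonority 2-4-4-5: well-formed.
(f) sonority 2-3-4-4: well-formed.
(g) sonority 4-5-5: well-formed.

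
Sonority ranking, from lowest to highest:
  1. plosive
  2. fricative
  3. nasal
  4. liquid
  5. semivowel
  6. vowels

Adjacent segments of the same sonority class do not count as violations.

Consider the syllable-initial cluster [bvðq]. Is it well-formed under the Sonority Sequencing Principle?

no

/b/: plosive = 1.
/v/: fricative = 2.
/ð/: fricative = 2.
/q/: plosive = 1.
The profile is 1-2-2-1. Between /ð/ (2) and /q/ (1) sonority does not rise, so the cluster violates the SSP.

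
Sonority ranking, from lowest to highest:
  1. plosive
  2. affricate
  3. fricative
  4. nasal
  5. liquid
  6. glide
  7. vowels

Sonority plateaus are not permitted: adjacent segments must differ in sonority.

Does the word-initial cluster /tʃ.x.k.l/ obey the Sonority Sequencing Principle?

no

/tʃ/ — affricate, sonority 2.
/x/ — fricative, sonority 3.
/k/ — plosive, sonority 1.
/l/ — liquid, sonority 5.
The profile is 2-3-1-5. Between /x/ (3) and /k/ (1) sonority does not rise, so the cluster violates the SSP.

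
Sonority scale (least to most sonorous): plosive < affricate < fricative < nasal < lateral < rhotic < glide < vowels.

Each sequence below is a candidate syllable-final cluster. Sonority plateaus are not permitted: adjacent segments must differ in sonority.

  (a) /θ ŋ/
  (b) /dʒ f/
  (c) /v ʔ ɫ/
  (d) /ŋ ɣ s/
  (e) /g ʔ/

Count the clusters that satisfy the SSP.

0

(a) /θ ŋ/: profile 3-4 — violates.
(b) /dʒ f/: profile 2-3 — violates.
(c) /v ʔ ɫ/: profile 3-1-5 — violates.
(d) /ŋ ɣ s/: profile 4-3-3 — violates.
(e) /g ʔ/: profile 1-1 — violates.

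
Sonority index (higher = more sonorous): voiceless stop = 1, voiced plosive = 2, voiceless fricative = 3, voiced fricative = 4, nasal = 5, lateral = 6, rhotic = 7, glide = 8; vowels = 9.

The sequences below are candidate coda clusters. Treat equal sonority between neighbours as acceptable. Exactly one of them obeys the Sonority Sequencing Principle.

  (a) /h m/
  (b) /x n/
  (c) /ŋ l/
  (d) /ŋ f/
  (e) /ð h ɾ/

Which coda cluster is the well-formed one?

d

(a) 3-5 → violates
(b) 3-5 → violates
(c) 5-6 → violates
(d) 5-3 → obeys
(e) 4-3-7 → violates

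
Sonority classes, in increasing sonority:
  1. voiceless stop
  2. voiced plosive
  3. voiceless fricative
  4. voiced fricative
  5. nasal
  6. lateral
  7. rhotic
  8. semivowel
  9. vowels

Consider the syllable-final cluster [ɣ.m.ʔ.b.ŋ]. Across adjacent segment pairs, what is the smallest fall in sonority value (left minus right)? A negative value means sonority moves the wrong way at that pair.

/ɣ/ — voiced fricative, sonority 4.
/m/ — nasal, sonority 5.
/ʔ/ — voiceless stop, sonority 1.
/b/ — voiced plosive, sonority 2.
/ŋ/ — nasal, sonority 5.
/ɣ/→/m/: change -1.
/m/→/ʔ/: change +4.
/ʔ/→/b/: change -1.
/b/→/ŋ/: change -3.
Minimum = -3.

-3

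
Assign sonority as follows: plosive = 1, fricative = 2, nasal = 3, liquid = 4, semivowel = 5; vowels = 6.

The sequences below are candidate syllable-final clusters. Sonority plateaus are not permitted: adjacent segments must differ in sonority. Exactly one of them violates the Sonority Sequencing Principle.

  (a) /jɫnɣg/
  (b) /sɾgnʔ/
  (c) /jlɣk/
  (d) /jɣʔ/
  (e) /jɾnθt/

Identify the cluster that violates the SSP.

(a) sonority 5-4-3-2-1: well-formed.
(b) sonority 2-4-1-3-1: ill-formed.
(c) sonority 5-4-2-1: well-formed.
(d) sonority 5-2-1: well-formed.
(e) sonority 5-4-3-2-1: well-formed.

b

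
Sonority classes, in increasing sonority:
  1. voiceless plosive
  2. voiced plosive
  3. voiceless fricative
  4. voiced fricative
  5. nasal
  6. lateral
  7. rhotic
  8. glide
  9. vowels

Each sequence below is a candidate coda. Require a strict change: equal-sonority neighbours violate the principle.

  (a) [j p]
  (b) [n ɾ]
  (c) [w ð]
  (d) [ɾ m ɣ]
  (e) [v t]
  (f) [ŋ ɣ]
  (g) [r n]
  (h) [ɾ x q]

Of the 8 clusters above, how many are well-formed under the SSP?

7

(a) [j p]: profile 8-1 — obeys.
(b) [n ɾ]: profile 5-7 — violates.
(c) [w ð]: profile 8-4 — obeys.
(d) [ɾ m ɣ]: profile 7-5-4 — obeys.
(e) [v t]: profile 4-1 — obeys.
(f) [ŋ ɣ]: profile 5-4 — obeys.
(g) [r n]: profile 7-5 — obeys.
(h) [ɾ x q]: profile 7-3-1 — obeys.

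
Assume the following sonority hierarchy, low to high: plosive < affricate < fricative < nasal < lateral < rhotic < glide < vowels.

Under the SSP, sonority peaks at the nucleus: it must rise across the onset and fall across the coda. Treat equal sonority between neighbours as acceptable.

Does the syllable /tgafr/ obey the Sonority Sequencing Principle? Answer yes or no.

Onset: /t/ is a plosive (sonority 1), /g/ is a plosive (sonority 1); then the nucleus /a/ (sonority 8).
Onset profile 1-1-8 — rises to the nucleus.
Coda: /f/ is a fricative (sonority 3), /r/ is a rhotic (sonority 6).
Coda profile 8-3-6 — does not fall throughout.

no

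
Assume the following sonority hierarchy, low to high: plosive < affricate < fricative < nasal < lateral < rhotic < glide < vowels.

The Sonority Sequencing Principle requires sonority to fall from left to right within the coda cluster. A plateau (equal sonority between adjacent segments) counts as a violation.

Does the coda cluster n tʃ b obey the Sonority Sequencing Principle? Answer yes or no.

yes

/n/ is a nasal (sonority 4).
/tʃ/ is an affricate (sonority 2).
/b/ is a plosive (sonority 1).
The profile 4-2-1 strictly falls, so the coda cluster satisfies the SSP.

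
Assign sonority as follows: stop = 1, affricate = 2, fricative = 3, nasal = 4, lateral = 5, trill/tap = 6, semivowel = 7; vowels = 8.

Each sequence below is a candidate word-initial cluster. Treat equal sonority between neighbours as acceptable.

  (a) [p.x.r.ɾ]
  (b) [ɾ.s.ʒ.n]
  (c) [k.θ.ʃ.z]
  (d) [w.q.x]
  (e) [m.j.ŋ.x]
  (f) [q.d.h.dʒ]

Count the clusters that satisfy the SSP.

(a) sonority 1-3-6-6: well-formed.
(b) sonority 6-3-3-4: ill-formed.
(c) sonority 1-3-3-3: well-formed.
(d) sonority 7-1-3: ill-formed.
(e) sonority 4-7-4-3: ill-formed.
(f) sonority 1-1-3-2: ill-formed.

2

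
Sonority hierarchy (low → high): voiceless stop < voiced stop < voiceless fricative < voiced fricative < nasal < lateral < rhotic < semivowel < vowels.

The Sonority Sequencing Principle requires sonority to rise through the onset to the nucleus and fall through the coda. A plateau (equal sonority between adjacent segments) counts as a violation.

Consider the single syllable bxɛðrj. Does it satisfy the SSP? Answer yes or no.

Onset: /b/ is a voiced stop (sonority 2), /x/ is a voiceless fricative (sonority 3); then the nucleus /ɛ/ (sonority 9).
Onset profile 2-3-9 — rises to the nucleus.
Coda: /ð/ is a voiced fricative (sonority 4), /r/ is a rhotic (sonority 7), /j/ is a semivowel (sonority 8).
Coda profile 9-4-7-8 — does not strictly fall throughout.

no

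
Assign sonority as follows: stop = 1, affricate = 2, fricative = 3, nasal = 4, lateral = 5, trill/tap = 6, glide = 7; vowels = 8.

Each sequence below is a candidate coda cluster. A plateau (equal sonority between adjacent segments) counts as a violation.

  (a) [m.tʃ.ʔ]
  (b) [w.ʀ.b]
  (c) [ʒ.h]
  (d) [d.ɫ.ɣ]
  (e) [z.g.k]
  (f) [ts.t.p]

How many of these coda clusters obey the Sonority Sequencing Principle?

2

(a) sonority 4-2-1: well-formed.
(b) sonority 7-6-1: well-formed.
(c) sonority 3-3: ill-formed.
(d) sonority 1-5-3: ill-formed.
(e) sonority 3-1-1: ill-formed.
(f) sonority 2-1-1: ill-formed.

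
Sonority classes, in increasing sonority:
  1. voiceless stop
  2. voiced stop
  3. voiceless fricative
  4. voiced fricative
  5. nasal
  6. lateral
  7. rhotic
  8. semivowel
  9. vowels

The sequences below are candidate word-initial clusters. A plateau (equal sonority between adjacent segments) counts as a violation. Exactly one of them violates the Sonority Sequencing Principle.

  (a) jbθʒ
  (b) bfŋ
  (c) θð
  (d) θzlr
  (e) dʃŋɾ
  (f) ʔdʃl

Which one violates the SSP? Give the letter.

(a) 8-2-3-4 → violates
(b) 2-3-5 → obeys
(c) 3-4 → obeys
(d) 3-4-6-7 → obeys
(e) 2-3-5-7 → obeys
(f) 1-2-3-6 → obeys

a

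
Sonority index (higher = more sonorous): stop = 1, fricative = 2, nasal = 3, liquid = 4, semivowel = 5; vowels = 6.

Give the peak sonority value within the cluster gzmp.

3

/g/ is a stop (sonority 1).
/z/ is a fricative (sonority 2).
/m/ is a nasal (sonority 3).
/p/ is a stop (sonority 1).
The maximum is 3.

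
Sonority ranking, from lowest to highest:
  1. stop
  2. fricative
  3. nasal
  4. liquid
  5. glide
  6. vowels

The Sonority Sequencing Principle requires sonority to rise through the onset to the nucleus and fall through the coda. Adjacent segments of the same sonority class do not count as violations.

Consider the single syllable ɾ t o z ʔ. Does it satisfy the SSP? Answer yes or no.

Onset: /ɾ/ is a liquid (sonority 4), /t/ is a stop (sonority 1); then the nucleus /o/ (sonority 6).
Onset profile 4-1-6 — does not rise throughout.
Coda: /z/ is a fricative (sonority 2), /ʔ/ is a stop (sonority 1).
Coda profile 6-2-1 — falls from the nucleus.

no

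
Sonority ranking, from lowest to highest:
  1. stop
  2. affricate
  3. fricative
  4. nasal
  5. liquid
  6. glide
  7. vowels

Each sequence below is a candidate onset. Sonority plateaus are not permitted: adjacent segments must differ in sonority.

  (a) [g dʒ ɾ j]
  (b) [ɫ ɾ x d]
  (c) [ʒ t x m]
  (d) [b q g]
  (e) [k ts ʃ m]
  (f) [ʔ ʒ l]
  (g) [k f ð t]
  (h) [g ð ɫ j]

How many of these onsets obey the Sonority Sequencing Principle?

4

(a) sonority 1-2-5-6: well-formed.
(b) sonority 5-5-3-1: ill-formed.
(c) sonority 3-1-3-4: ill-formed.
(d) sonority 1-1-1: ill-formed.
(e) sonority 1-2-3-4: well-formed.
(f) sonority 1-3-5: well-formed.
(g) sonority 1-3-3-1: ill-formed.
(h) sonority 1-3-5-6: well-formed.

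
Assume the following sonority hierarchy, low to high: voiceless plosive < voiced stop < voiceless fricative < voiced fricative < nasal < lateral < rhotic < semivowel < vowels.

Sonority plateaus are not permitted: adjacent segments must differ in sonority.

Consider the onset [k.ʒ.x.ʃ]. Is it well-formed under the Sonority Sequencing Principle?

no

/k/: voiceless plosive = 1.
/ʒ/: voiced fricative = 4.
/x/: voiceless fricative = 3.
/ʃ/: voiceless fricative = 3.
The profile is 1-4-3-3. Between /ʒ/ (4) and /x/ (3) sonority does not rise, so the cluster violates the SSP.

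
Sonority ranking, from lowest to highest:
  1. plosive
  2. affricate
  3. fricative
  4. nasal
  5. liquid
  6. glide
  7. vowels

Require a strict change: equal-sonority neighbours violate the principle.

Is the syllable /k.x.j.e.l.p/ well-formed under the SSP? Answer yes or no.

yes

Onset: /k/ is a plosive (sonority 1), /x/ is a fricative (sonority 3), /j/ is a glide (sonority 6); then the nucleus /e/ (sonority 7).
Onset profile 1-3-6-7 — rises to the nucleus.
Coda: /l/ is a liquid (sonority 5), /p/ is a plosive (sonority 1).
Coda profile 7-5-1 — falls from the nucleus.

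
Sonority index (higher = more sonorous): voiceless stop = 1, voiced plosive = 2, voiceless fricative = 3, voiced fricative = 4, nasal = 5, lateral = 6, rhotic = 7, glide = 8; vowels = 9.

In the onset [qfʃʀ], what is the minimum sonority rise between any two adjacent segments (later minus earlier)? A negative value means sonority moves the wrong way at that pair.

0

/q/ is a voiceless stop (sonority 1).
/f/ is a voiceless fricative (sonority 3).
/ʃ/ is a voiceless fricative (sonority 3).
/ʀ/ is a rhotic (sonority 7).
/q/→/f/: change +2.
/f/→/ʃ/: change +0.
/ʃ/→/ʀ/: change +4.
Minimum = 0.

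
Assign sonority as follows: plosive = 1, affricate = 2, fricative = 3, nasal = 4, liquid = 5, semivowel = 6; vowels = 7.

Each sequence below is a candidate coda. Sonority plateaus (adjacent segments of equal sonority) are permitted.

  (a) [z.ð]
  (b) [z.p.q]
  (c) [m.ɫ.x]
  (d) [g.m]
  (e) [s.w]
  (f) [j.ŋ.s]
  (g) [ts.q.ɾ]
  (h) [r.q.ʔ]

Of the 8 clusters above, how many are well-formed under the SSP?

(a) sonority 3-3: well-formed.
(b) sonority 3-1-1: well-formed.
(c) sonority 4-5-3: ill-formed.
(d) sonority 1-4: ill-formed.
(e) sonority 3-6: ill-formed.
(f) sonority 6-4-3: well-formed.
(g) sonority 2-1-5: ill-formed.
(h) sonority 5-1-1: well-formed.

4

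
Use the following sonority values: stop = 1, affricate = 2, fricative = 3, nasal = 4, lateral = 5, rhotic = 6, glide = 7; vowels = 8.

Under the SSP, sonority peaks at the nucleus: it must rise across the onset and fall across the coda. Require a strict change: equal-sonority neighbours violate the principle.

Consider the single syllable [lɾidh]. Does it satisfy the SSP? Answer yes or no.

no

Onset: /l/ is a lateral (sonority 5), /ɾ/ is a rhotic (sonority 6); then the nucleus /i/ (sonority 8).
Onset profile 5-6-8 — rises to the nucleus.
Coda: /d/ is a stop (sonority 1), /h/ is a fricative (sonority 3).
Coda profile 8-1-3 — does not strictly fall throughout.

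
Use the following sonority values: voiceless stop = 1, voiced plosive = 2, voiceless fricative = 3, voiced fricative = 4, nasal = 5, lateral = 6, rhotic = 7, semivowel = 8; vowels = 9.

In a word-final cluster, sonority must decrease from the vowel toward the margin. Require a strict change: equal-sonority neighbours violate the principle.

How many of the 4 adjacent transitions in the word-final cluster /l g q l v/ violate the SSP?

1

/l/ is a lateral (sonority 6).
/g/ is a voiced plosive (sonority 2).
/q/ is a voiceless stop (sonority 1).
/l/ is a lateral (sonority 6).
/v/ is a voiced fricative (sonority 4).
/l/→/g/: 6→2 (falls) — ok.
/g/→/q/: 2→1 (falls) — ok.
/q/→/l/: 1→6 (does not fall) — violation.
/l/→/v/: 6→4 (falls) — ok.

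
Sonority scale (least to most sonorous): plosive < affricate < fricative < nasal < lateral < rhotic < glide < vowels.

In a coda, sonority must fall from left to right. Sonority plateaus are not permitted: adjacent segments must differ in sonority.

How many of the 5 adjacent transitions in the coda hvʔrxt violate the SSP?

/h/ — fricative, sonority 3.
/v/ — fricative, sonority 3.
/ʔ/ — plosive, sonority 1.
/r/ — rhotic, sonority 6.
/x/ — fricative, sonority 3.
/t/ — plosive, sonority 1.
/h/→/v/: 3→3 (plateau) — violation.
/v/→/ʔ/: 3→1 (falls) — ok.
/ʔ/→/r/: 1→6 (does not fall) — violation.
/r/→/x/: 6→3 (falls) — ok.
/x/→/t/: 3→1 (falls) — ok.

2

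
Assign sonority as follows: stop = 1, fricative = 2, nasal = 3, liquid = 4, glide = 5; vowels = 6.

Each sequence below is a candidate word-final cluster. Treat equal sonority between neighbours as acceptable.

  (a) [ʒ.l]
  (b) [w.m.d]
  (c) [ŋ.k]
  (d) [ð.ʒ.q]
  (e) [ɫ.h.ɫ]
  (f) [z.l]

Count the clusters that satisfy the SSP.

(a) 2-4 → violates
(b) 5-3-1 → obeys
(c) 3-1 → obeys
(d) 2-2-1 → obeys
(e) 4-2-4 → violates
(f) 2-4 → violates

3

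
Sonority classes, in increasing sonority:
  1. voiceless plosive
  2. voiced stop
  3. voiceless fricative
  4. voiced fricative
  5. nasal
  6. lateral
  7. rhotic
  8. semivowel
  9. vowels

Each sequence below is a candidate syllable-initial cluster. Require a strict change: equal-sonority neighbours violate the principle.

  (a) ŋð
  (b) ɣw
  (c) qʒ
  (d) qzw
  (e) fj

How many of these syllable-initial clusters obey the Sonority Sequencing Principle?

(a) sonority 5-4: ill-formed.
(b) sonority 4-8: well-formed.
(c) sonority 1-4: well-formed.
(d) sonority 1-4-8: well-formed.
(e) sonority 3-8: well-formed.

4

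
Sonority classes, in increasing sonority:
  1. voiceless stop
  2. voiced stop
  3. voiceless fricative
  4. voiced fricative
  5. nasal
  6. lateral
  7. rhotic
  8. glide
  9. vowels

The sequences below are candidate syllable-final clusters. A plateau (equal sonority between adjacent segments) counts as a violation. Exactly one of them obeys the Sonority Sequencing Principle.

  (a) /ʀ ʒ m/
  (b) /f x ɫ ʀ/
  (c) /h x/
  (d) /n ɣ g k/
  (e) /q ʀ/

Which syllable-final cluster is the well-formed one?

(a) /ʀ ʒ m/: profile 7-4-5 — violates.
(b) /f x ɫ ʀ/: profile 3-3-6-7 — violates.
(c) /h x/: profile 3-3 — violates.
(d) /n ɣ g k/: profile 5-4-2-1 — obeys.
(e) /q ʀ/: profile 1-7 — violates.

d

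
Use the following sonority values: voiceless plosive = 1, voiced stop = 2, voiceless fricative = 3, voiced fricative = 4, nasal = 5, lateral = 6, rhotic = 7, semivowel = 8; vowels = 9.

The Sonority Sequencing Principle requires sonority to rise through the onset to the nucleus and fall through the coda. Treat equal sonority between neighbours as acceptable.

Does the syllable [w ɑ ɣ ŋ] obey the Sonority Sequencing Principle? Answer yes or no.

Onset: /w/ is a semivowel (sonority 8); then the nucleus /ɑ/ (sonority 9).
Onset profile 8-9 — rises to the nucleus.
Coda: /ɣ/ is a voiced fricative (sonority 4), /ŋ/ is a nasal (sonority 5).
Coda profile 9-4-5 — does not fall throughout.

no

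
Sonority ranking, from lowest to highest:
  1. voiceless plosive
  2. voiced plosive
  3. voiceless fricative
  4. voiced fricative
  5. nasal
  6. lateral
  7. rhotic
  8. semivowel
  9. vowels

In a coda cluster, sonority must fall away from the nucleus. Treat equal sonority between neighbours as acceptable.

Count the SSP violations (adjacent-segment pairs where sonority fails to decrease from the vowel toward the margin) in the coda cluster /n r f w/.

2

/n/ is a nasal (sonority 5).
/r/ is a rhotic (sonority 7).
/f/ is a voiceless fricative (sonority 3).
/w/ is a semivowel (sonority 8).
/n/→/r/: 5→7 (does not fall) — violation.
/r/→/f/: 7→3 (falls) — ok.
/f/→/w/: 3→8 (does not fall) — violation.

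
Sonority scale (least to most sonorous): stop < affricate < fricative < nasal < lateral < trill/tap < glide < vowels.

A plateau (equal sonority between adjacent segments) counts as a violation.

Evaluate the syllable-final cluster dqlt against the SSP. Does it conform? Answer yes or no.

no

/d/ — stop, sonority 1.
/q/ — stop, sonority 1.
/l/ — lateral, sonority 5.
/t/ — stop, sonority 1.
The profile is 1-1-5-1. Between /d/ (1) and /q/ (1) sonority does not fall, so the cluster violates the SSP.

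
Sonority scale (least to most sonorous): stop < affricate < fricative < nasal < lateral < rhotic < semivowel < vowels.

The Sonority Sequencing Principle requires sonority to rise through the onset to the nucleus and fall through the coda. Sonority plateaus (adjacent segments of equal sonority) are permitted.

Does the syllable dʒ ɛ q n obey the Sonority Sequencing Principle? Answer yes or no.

no

Onset: /dʒ/ is an affricate (sonority 2); then the nucleus /ɛ/ (sonority 8).
Onset profile 2-8 — rises to the nucleus.
Coda: /q/ is a stop (sonority 1), /n/ is a nasal (sonority 4).
Coda profile 8-1-4 — does not fall throughout.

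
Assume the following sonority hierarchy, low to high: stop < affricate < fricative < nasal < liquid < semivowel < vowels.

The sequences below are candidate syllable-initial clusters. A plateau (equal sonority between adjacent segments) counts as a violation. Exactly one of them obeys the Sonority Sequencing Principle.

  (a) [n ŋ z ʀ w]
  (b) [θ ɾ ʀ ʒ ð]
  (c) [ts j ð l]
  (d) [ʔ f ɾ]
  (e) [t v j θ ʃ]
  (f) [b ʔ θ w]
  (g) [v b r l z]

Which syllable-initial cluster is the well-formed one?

d

(a) 4-4-3-5-6 → violates
(b) 3-5-5-3-3 → violates
(c) 2-6-3-5 → violates
(d) 1-3-5 → obeys
(e) 1-3-6-3-3 → violates
(f) 1-1-3-6 → violates
(g) 3-1-5-5-3 → violates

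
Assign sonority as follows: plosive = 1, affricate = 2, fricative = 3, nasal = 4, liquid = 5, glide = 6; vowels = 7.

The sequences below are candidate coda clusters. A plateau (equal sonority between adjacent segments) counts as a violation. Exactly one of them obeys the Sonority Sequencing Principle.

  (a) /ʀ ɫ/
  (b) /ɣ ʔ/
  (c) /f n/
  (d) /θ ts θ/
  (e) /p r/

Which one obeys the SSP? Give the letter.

b

(a) 5-5 → violates
(b) 3-1 → obeys
(c) 3-4 → violates
(d) 3-2-3 → violates
(e) 1-5 → violates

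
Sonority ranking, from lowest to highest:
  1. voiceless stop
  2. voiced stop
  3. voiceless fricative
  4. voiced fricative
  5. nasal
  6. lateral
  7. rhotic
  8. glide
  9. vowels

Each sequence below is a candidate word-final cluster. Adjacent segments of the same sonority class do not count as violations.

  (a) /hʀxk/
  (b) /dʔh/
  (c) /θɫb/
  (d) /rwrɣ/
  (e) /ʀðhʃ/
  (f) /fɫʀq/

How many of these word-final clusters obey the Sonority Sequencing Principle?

(a) sonority 3-7-3-1: ill-formed.
(b) sonority 2-1-3: ill-formed.
(c) sonority 3-6-2: ill-formed.
(d) sonority 7-8-7-4: ill-formed.
(e) sonority 7-4-3-3: well-formed.
(f) sonority 3-6-7-1: ill-formed.

1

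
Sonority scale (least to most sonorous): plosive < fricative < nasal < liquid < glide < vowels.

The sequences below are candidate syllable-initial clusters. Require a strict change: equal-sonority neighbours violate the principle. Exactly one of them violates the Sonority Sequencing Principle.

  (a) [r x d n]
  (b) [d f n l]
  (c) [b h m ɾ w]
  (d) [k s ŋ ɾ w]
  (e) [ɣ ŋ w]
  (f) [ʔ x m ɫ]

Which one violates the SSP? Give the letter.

a

(a) 4-2-1-3 → violates
(b) 1-2-3-4 → obeys
(c) 1-2-3-4-5 → obeys
(d) 1-2-3-4-5 → obeys
(e) 2-3-5 → obeys
(f) 1-2-3-4 → obeys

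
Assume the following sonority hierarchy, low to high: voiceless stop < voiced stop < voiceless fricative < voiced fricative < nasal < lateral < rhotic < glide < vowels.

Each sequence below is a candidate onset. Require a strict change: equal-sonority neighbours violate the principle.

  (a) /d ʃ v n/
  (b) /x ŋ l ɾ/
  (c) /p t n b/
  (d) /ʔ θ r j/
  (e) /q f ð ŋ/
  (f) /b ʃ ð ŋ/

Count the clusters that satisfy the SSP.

(a) sonority 2-3-4-5: well-formed.
(b) sonority 3-5-6-7: well-formed.
(c) sonority 1-1-5-2: ill-formed.
(d) sonority 1-3-7-8: well-formed.
(e) sonority 1-3-4-5: well-formed.
(f) sonority 2-3-4-5: well-formed.

5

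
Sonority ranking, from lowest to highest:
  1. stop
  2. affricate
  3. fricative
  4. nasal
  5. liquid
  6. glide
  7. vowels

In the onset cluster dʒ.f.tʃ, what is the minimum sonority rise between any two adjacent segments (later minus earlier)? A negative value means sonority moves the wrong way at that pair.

/dʒ/ is an affricate (sonority 2).
/f/ is a fricative (sonority 3).
/tʃ/ is an affricate (sonority 2).
/dʒ/→/f/: change +1.
/f/→/tʃ/: change -1.
Minimum = -1.

-1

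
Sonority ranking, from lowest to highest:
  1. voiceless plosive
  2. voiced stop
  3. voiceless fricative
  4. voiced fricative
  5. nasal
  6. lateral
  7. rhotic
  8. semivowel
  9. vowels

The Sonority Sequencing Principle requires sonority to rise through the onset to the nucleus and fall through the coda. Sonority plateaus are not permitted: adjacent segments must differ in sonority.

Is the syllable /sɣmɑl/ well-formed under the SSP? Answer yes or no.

yes

Onset: /s/ is a voiceless fricative (sonority 3), /ɣ/ is a voiced fricative (sonority 4), /m/ is a nasal (sonority 5); then the nucleus /ɑ/ (sonority 9).
Onset profile 3-4-5-9 — rises to the nucleus.
Coda: /l/ is a lateral (sonority 6).
Coda profile 9-6 — falls from the nucleus.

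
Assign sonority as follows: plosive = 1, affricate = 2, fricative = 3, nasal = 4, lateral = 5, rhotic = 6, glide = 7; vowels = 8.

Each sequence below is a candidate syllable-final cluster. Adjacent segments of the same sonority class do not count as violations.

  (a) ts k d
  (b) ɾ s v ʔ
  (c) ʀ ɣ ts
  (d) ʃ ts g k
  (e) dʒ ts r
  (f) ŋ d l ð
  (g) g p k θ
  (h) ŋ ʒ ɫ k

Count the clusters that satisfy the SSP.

(a) ts k d: profile 2-1-1 — obeys.
(b) ɾ s v ʔ: profile 6-3-3-1 — obeys.
(c) ʀ ɣ ts: profile 6-3-2 — obeys.
(d) ʃ ts g k: profile 3-2-1-1 — obeys.
(e) dʒ ts r: profile 2-2-6 — violates.
(f) ŋ d l ð: profile 4-1-5-3 — violates.
(g) g p k θ: profile 1-1-1-3 — violates.
(h) ŋ ʒ ɫ k: profile 4-3-5-1 — violates.

4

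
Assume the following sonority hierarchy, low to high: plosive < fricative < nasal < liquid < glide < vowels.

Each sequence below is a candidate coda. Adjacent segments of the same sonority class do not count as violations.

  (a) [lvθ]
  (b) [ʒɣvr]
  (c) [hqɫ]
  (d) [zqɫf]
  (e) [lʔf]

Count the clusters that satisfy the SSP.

(a) 4-2-2 → obeys
(b) 2-2-2-4 → violates
(c) 2-1-4 → violates
(d) 2-1-4-2 → violates
(e) 4-1-2 → violates

1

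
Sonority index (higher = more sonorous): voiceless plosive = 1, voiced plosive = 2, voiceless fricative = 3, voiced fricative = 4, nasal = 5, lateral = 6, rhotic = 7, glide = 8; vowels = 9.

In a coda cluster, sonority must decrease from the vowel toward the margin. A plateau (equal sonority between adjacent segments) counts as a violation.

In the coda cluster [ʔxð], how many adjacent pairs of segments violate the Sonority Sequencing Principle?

2

/ʔ/ is a voiceless plosive (sonority 1).
/x/ is a voiceless fricative (sonority 3).
/ð/ is a voiced fricative (sonority 4).
/ʔ/→/x/: 1→3 (does not fall) — violation.
/x/→/ð/: 3→4 (does not fall) — violation.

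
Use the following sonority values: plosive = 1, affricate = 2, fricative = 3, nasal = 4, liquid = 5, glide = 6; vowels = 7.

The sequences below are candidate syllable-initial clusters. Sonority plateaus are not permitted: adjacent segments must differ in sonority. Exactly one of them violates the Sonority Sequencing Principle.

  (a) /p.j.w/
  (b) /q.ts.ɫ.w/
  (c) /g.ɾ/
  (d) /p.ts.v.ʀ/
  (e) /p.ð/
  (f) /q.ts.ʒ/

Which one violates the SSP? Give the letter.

a

(a) /p.j.w/: profile 1-6-6 — violates.
(b) /q.ts.ɫ.w/: profile 1-2-5-6 — obeys.
(c) /g.ɾ/: profile 1-5 — obeys.
(d) /p.ts.v.ʀ/: profile 1-2-3-5 — obeys.
(e) /p.ð/: profile 1-3 — obeys.
(f) /q.ts.ʒ/: profile 1-2-3 — obeys.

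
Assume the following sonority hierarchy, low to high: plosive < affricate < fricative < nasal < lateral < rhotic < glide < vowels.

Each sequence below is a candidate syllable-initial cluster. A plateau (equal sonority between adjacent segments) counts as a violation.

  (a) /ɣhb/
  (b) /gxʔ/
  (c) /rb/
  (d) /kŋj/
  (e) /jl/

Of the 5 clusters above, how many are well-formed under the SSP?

(a) /ɣhb/: profile 3-3-1 — violates.
(b) /gxʔ/: profile 1-3-1 — violates.
(c) /rb/: profile 6-1 — violates.
(d) /kŋj/: profile 1-4-7 — obeys.
(e) /jl/: profile 7-5 — violates.

1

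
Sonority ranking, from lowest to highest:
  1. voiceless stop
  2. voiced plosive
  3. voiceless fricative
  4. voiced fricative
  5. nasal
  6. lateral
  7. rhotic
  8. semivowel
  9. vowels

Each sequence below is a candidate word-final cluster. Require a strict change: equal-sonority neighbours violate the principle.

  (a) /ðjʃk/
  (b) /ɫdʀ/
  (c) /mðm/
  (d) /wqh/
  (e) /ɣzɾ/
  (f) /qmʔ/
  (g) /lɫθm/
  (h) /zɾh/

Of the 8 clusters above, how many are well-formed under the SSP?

0

(a) 4-8-3-1 → violates
(b) 6-2-7 → violates
(c) 5-4-5 → violates
(d) 8-1-3 → violates
(e) 4-4-7 → violates
(f) 1-5-1 → violates
(g) 6-6-3-5 → violates
(h) 4-7-3 → violates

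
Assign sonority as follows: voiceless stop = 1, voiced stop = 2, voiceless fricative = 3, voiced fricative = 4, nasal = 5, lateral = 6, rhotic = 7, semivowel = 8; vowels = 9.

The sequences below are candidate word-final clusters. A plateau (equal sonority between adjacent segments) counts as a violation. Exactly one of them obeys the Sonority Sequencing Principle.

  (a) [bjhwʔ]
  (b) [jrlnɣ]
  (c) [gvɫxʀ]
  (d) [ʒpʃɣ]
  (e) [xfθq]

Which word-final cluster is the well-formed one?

b

(a) sonority 2-8-3-8-1: ill-formed.
(b) sonority 8-7-6-5-4: well-formed.
(c) sonority 2-4-6-3-7: ill-formed.
(d) sonority 4-1-3-4: ill-formed.
(e) sonority 3-3-3-1: ill-formed.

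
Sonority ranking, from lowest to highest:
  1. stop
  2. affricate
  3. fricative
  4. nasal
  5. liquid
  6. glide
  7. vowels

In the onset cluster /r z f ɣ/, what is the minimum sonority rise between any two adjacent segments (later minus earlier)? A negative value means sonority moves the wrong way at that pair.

-2

/r/ is a liquid (sonority 5).
/z/ is a fricative (sonority 3).
/f/ is a fricative (sonority 3).
/ɣ/ is a fricative (sonority 3).
/r/→/z/: change -2.
/z/→/f/: change +0.
/f/→/ɣ/: change +0.
Minimum = -2.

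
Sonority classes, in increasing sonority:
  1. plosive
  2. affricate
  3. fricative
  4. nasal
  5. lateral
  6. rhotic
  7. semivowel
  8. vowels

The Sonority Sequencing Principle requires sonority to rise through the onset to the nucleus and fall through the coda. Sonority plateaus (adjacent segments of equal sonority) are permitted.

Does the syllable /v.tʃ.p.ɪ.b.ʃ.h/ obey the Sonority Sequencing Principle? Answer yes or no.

Onset: /v/ is a fricative (sonority 3), /tʃ/ is an affricate (sonority 2), /p/ is a plosive (sonority 1); then the nucleus /ɪ/ (sonority 8).
Onset profile 3-2-1-8 — does not rise throughout.
Coda: /b/ is a plosive (sonority 1), /ʃ/ is a fricative (sonority 3), /h/ is a fricative (sonority 3).
Coda profile 8-1-3-3 — does not fall throughout.

no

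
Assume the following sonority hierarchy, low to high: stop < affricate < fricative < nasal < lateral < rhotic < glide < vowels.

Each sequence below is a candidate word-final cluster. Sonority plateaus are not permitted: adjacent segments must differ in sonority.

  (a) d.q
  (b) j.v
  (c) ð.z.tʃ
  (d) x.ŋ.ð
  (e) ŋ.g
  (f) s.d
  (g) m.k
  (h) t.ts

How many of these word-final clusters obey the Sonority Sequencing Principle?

4

(a) 1-1 → violates
(b) 7-3 → obeys
(c) 3-3-2 → violates
(d) 3-4-3 → violates
(e) 4-1 → obeys
(f) 3-1 → obeys
(g) 4-1 → obeys
(h) 1-2 → violates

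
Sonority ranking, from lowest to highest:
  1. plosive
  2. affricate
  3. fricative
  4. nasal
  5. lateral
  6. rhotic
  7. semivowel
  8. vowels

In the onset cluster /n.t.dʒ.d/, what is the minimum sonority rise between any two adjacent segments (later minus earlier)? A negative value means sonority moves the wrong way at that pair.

/n/ — nasal, sonority 4.
/t/ — plosive, sonority 1.
/dʒ/ — affricate, sonority 2.
/d/ — plosive, sonority 1.
/n/→/t/: change -3.
/t/→/dʒ/: change +1.
/dʒ/→/d/: change -1.
Minimum = -3.

-3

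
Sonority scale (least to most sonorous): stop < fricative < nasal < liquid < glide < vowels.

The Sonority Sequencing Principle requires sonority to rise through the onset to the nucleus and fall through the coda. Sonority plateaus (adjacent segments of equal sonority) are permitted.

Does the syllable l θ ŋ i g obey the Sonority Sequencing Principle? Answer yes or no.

Onset: /l/ is a liquid (sonority 4), /θ/ is a fricative (sonority 2), /ŋ/ is a nasal (sonority 3); then the nucleus /i/ (sonority 6).
Onset profile 4-2-3-6 — does not rise throughout.
Coda: /g/ is a stop (sonority 1).
Coda profile 6-1 — falls from the nucleus.

no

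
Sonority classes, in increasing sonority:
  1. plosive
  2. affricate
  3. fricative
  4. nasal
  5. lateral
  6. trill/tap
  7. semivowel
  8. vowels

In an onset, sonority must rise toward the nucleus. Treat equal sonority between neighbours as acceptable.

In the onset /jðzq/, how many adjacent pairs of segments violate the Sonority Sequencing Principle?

2

/j/: semivowel = 7.
/ð/: fricative = 3.
/z/: fricative = 3.
/q/: plosive = 1.
/j/→/ð/: 7→3 (does not rise) — violation.
/ð/→/z/: 3→3 (plateau, allowed) — ok.
/z/→/q/: 3→1 (does not rise) — violation.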